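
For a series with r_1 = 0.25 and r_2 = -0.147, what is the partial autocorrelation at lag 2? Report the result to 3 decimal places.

-0.223

φ_{22} = (r_2 − r_1²) / (1 − r_1²)
r_1² = (0.25)² = 0.0625
Numerator = -0.147 − 0.0625 = -0.2095; denominator = 1 − 0.0625 = 0.9375
φ_{22} = -0.2095 / 0.9375 = -0.223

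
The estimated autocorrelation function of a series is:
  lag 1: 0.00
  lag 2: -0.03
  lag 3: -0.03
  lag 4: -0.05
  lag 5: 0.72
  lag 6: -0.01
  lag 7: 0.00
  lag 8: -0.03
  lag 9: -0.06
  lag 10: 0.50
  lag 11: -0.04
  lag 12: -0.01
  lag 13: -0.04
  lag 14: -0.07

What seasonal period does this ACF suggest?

The largest autocorrelation is r_5 = 0.72, with a weaker echo at lag 10 (0.50); the remaining lags stay at or below 0.00.
The dominant spike at lag 5 indicates a seasonal period of 5.

5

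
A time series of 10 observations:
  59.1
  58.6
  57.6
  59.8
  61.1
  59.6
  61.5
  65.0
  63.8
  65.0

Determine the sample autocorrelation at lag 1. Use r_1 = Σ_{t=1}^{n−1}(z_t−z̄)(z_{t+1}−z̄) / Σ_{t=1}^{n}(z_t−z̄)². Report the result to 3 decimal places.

0.627

Mean z̄ = (59.1 + 58.6 + 57.6 + 59.8 + 61.1 + 59.6 + 61.5 + 65.0 + 63.8 + 65.0)/10 = 61.1100
Numerator Σ_{t=1}^{9}(z_t−z̄)(z_{t+1}−z̄) = 40.3379
Denominator Σ(z_t−z̄)² = 64.3090
r_1 = 40.3379 / 64.3090 = 0.627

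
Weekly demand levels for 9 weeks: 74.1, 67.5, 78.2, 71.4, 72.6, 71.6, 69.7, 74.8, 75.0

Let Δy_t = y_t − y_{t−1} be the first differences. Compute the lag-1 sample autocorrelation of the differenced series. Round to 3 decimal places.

First differences Δy: -6.6, 10.7, -6.8, 1.2, -1.0, -1.9, 5.1, 0.2
Mean of differences = 0.1125
Numerator Σ(Δy_t−Δȳ)(Δy_{t+1}−Δȳ) = -160.3439
Denominator Σ(Δy_t−Δȳ)² = 236.2888
r_1(Δy) = -160.3439 / 236.2888 = -0.679

-0.679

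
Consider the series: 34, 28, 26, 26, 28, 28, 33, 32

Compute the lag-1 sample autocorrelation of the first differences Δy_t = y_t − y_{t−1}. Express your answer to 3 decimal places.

First differences Δy: -6, -2, 0, 2, 0, 5, -1
Mean of differences = -0.2857
Numerator Σ(Δy_t−Δȳ)(Δy_{t+1}−Δȳ) = 8.3469
Denominator Σ(Δy_t−Δȳ)² = 69.4286
r_1(Δy) = 8.3469 / 69.4286 = 0.120

0.120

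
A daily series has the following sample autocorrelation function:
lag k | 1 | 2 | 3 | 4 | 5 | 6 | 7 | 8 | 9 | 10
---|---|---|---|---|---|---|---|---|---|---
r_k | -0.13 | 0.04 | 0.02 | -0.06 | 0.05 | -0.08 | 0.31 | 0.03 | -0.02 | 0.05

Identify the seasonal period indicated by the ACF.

The largest autocorrelation is r_7 = 0.31; the remaining lags stay at or below 0.05.
The dominant spike at lag 7 indicates a seasonal period of 7.

7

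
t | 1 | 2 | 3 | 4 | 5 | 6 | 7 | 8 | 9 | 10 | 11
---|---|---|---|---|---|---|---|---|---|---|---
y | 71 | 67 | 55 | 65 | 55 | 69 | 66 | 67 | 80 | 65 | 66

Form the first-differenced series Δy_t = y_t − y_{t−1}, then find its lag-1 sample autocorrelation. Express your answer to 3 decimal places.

-0.579

First differences Δy: -4, -12, 10, -10, 14, -3, 1, 13, -15, 1
Mean of differences = -0.5000
Numerator Σ(Δy_t−Δȳ)(Δy_{t+1}−Δȳ) = -555.2500
Denominator Σ(Δy_t−Δȳ)² = 958.5000
r_1(Δy) = -555.2500 / 958.5000 = -0.579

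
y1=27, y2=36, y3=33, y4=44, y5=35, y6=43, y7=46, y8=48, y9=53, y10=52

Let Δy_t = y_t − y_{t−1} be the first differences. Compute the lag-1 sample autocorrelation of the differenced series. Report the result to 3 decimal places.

-0.771

First differences Δy: 9, -3, 11, -9, 8, 3, 2, 5, -1
Mean of differences = 2.7778
Numerator Σ(Δy_t−Δȳ)(Δy_{t+1}−Δȳ) = -250.9383
Denominator Σ(Δy_t−Δȳ)² = 325.5556
r_1(Δy) = -250.9383 / 325.5556 = -0.771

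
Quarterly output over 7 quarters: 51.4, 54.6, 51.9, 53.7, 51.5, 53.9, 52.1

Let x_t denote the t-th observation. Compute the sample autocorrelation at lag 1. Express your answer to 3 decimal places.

Mean x̄ = (51.4 + 54.6 + 51.9 + 53.7 + 51.5 + 53.9 + 52.1)/7 = 52.7286
Deviations from mean: -1.3286, 1.8714, -0.8286, 0.9714, -1.2286, 1.1714, -0.6286
Σ(x_t−x̄)(x_{t+1}−x̄) = (-2.4863) + (-1.5506) + (-0.8049) + (-1.1935) + (-1.4392) + (-0.7363) = -8.2108
Denominator Σ(x_t−x̄)² = 10.1743
r_1 = -8.2108 / 10.1743 = -0.807

-0.807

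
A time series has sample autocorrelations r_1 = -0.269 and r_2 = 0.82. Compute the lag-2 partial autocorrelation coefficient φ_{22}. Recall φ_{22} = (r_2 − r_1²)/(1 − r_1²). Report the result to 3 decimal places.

0.806

φ_{22} = (r_2 − r_1²) / (1 − r_1²)
r_1² = (-0.269)² = 0.072361
Numerator = 0.82 − 0.0724 = 0.7476; denominator = 1 − 0.0724 = 0.9276
φ_{22} = 0.7476 / 0.9276 = 0.806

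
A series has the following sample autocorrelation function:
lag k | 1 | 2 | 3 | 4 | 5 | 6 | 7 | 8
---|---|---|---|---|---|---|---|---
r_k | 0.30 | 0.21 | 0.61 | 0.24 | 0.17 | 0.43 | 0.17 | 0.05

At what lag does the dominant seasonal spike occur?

3

The largest autocorrelation is r_3 = 0.61, with a weaker echo at lag 6 (0.43); the remaining lags stay at or below 0.30. The elevated value at lag 1 (0.30), dropping to 0.21 at lag 2, reflects decaying short-term dependence rather than seasonality.
The dominant spike at lag 3 indicates a seasonal period of 3.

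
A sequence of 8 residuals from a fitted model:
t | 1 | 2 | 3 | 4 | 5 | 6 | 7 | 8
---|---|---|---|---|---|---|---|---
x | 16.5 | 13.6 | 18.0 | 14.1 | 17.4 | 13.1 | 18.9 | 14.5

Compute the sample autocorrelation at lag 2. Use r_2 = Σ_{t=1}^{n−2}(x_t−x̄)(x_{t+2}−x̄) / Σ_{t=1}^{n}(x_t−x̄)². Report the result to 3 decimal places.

Mean x̄ = (16.5 + 13.6 + 18.0 + 14.1 + 17.4 + 13.1 + 18.9 + 14.5)/8 = 15.7625
Σ(x_t−x̄)(x_{t+2}−x̄) = (1.6502) + (3.5952) + (3.6639) + (4.4264) + (5.1377) + (3.3614) = 21.8347
Denominator Σ(x_t−x̄)² = 34.1988
r_2 = 21.8347 / 34.1988 = 0.638

0.638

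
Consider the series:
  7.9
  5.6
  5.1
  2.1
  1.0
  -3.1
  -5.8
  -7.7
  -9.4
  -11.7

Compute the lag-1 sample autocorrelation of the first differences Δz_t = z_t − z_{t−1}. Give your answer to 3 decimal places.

-0.403

First differences Δz: -2.3, -0.5, -3.0, -1.1, -4.1, -2.7, -1.9, -1.7, -2.3
Mean of differences = -2.1778
Numerator Σ(Δz_t−Δz̄)(Δz_{t+1}−Δz̄) = -3.6094
Denominator Σ(Δz_t−Δz̄)² = 8.9556
r_1(Δz) = -3.6094 / 8.9556 = -0.403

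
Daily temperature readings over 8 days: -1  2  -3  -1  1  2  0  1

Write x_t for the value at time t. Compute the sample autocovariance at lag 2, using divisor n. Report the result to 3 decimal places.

Mean x̄ = (-1 + 2 − 3 − 1 + 1 + 2 + 0 + 1)/8 = 0.1250
Σ_{t=1}^{6}(x_t−x̄)(x_{t+2}−x̄) = -1.9063
γ_2 = -1.9063 / 8 = -0.238

-0.238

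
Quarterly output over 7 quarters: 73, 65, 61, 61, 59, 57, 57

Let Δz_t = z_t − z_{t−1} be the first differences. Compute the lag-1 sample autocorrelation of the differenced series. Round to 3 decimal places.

First differences Δz: -8, -4, 0, -2, -2, 0
Mean of differences = -2.6667
Numerator Σ(Δz_t−Δz̄)(Δz_{t+1}−Δz̄) = 7.5556
Denominator Σ(Δz_t−Δz̄)² = 45.3333
r_1(Δz) = 7.5556 / 45.3333 = 0.167

0.167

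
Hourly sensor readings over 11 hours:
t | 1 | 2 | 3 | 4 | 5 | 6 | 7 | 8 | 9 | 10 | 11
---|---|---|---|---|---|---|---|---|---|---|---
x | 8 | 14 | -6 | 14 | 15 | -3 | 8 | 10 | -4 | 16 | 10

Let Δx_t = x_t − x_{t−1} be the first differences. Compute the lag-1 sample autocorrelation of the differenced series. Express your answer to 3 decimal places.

First differences Δx: 6, -20, 20, 1, -18, 11, 2, -14, 20, -6
Mean of differences = 0.2000
Numerator Σ(Δx_t−Δx̄)(Δx_{t+1}−Δx̄) = -1122.4400
Denominator Σ(Δx_t−Δx̄)² = 1917.6000
r_1(Δx) = -1122.4400 / 1917.6000 = -0.585

-0.585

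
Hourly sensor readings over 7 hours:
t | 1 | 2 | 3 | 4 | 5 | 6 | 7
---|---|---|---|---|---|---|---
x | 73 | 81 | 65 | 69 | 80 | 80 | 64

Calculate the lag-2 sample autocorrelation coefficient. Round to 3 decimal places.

Mean x̄ = (73 + 81 + 65 + 69 + 80 + 80 + 64)/7 = 73.1429
Deviations from mean: -0.1429, 7.8571, -8.1429, -4.1429, 6.8571, 6.8571, -9.1429
Σ(x_t−x̄)(x_{t+2}−x̄) = (1.1633) + (-32.5510) + (-55.8367) + (-28.4082) + (-62.6939) = -178.3265
Denominator Σ(x_t−x̄)² = 322.8571
r_2 = -178.3265 / 322.8571 = -0.552

-0.552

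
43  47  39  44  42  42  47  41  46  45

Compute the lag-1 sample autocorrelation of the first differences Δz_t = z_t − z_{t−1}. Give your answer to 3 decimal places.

First differences Δz: 4, -8, 5, -2, 0, 5, -6, 5, -1
Mean of differences = 0.2222
Numerator Σ(Δz_t−Δz̄)(Δz_{t+1}−Δz̄) = -146.8272
Denominator Σ(Δz_t−Δz̄)² = 195.5556
r_1(Δz) = -146.8272 / 195.5556 = -0.751

-0.751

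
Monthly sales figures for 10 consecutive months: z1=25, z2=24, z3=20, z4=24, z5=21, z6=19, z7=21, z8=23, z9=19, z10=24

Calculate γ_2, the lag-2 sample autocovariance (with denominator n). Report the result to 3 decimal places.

Mean z̄ = (25 + 24 + 20 + 24 + 21 + 19 + 21 + 23 + 19 + 24)/10 = 22.0000
Σ_{t=1}^{8}(z_t−z̄)(z_{t+2}−z̄) = -3.0000
γ_2 = -3.0000 / 10 = -0.300

-0.300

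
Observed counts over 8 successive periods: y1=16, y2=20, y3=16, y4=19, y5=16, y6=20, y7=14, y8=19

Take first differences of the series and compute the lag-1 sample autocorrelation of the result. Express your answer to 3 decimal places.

First differences Δy: 4, -4, 3, -3, 4, -6, 5
Mean of differences = 0.4286
Numerator Σ(Δy_t−Δȳ)(Δy_{t+1}−Δȳ) = -100.6122
Denominator Σ(Δy_t−Δȳ)² = 125.7143
r_1(Δy) = -100.6122 / 125.7143 = -0.800

-0.800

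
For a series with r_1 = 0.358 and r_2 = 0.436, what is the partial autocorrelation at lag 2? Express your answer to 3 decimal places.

0.353

φ_{22} = (r_2 − r_1²) / (1 − r_1²)
r_1² = (0.358)² = 0.128164
Numerator = 0.436 − 0.1282 = 0.3078; denominator = 1 − 0.1282 = 0.8718
φ_{22} = 0.3078 / 0.8718 = 0.353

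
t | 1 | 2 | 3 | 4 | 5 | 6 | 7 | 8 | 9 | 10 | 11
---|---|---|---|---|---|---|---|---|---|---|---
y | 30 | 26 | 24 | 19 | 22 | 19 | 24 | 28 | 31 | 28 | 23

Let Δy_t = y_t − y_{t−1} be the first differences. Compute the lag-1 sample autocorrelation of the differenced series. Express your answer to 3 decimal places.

First differences Δy: -4, -2, -5, 3, -3, 5, 4, 3, -3, -5
Mean of differences = -0.7000
Numerator Σ(Δy_t−Δȳ)(Δy_{t+1}−Δȳ) = 17.9100
Denominator Σ(Δy_t−Δȳ)² = 142.1000
r_1(Δy) = 17.9100 / 142.1000 = 0.126

0.126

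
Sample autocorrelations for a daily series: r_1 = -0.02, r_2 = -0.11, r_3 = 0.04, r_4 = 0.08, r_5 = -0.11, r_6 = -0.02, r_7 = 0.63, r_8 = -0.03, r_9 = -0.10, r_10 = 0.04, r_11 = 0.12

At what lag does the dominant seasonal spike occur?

The largest autocorrelation is r_7 = 0.63; the remaining lags stay at or below 0.12.
The dominant spike at lag 7 indicates a seasonal period of 7.

7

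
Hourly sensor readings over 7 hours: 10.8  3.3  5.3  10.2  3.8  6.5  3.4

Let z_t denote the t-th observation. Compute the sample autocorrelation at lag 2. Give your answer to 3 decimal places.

Mean z̄ = (10.8 + 3.3 + 5.3 + 10.2 + 3.8 + 6.5 + 3.4)/7 = 6.1857
Numerator Σ_{t=1}^{5}(z_t−z̄)(z_{t+2}−z̄) = -5.6504
Denominator Σ(z_t−z̄)² = 60.0686
r_2 = -5.6504 / 60.0686 = -0.094

-0.094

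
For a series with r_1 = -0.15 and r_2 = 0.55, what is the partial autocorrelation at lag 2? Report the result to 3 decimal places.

φ_{22} = (r_2 − r_1²) / (1 − r_1²)
r_1² = (-0.15)² = 0.0225
Numerator = 0.55 − 0.0225 = 0.5275; denominator = 1 − 0.0225 = 0.9775
φ_{22} = 0.5275 / 0.9775 = 0.540

0.540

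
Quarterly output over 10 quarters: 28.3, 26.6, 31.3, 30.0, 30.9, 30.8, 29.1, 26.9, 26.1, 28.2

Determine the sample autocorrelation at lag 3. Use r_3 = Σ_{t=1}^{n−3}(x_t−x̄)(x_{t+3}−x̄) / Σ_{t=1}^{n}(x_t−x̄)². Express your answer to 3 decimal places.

Mean x̄ = (28.3 + 26.6 + 31.3 + 30.0 + 30.9 + 30.8 + 29.1 + 26.9 + 26.1 + 28.2)/10 = 28.8200
Σ(x_t−x̄)(x_{t+3}−x̄) = (-0.6136) + (-4.6176) + (4.9104) + (0.3304) + (-3.9936) + (-5.3856) + (-0.1736) = -9.5432
Denominator Σ(x_t−x̄)² = 32.5360
r_3 = -9.5432 / 32.5360 = -0.293

-0.293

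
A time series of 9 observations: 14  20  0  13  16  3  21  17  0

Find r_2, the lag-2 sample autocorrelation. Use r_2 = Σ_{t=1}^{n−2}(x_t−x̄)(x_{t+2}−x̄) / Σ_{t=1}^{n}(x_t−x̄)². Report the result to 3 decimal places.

-0.347

Mean x̄ = (14 + 20 + 0 + 13 + 16 + 3 + 21 + 17 + 0)/9 = 11.5556
Numerator Σ_{t=1}^{7}(x_t−x̄)(x_{t+2}−x̄) = -193.5062
Denominator Σ(x_t−x̄)² = 558.2222
r_2 = -193.5062 / 558.2222 = -0.347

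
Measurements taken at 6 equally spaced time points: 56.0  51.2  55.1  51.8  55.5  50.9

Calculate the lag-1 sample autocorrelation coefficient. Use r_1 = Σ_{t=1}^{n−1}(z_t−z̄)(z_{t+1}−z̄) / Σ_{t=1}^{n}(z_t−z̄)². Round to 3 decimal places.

-0.750

Mean z̄ = (56.0 + 51.2 + 55.1 + 51.8 + 55.5 + 50.9)/6 = 53.4167
Deviations from mean: 2.5833, -2.2167, 1.6833, -1.6167, 2.0833, -2.5167
Numerator Σ_{t=1}^{5}(z_t−z̄)(z_{t+1}−z̄) = -20.7903
Denominator Σ(z_t−z̄)² = 27.7083
r_1 = -20.7903 / 27.7083 = -0.750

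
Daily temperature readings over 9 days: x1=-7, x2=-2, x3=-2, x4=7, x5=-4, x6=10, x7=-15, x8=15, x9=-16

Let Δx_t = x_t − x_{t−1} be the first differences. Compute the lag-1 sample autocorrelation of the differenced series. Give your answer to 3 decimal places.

First differences Δx: 5, 0, 9, -11, 14, -25, 30, -31
Mean of differences = -1.1250
Numerator Σ(Δx_t−Δx̄)(Δx_{t+1}−Δx̄) = -2265.1406
Denominator Σ(Δx_t−Δx̄)² = 2898.8750
r_1(Δx) = -2265.1406 / 2898.8750 = -0.781

-0.781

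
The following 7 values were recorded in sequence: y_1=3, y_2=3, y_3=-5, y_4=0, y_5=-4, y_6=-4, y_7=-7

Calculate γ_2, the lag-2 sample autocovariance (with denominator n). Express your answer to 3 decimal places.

1.000

Mean ȳ = (3 + 3 − 5 + 0 − 4 − 4 − 7)/7 = -2.0000
Σ_{t=1}^{5}(y_t−ȳ)(y_{t+2}−ȳ) = 7.0000
γ_2 = 7.0000 / 7 = 1.000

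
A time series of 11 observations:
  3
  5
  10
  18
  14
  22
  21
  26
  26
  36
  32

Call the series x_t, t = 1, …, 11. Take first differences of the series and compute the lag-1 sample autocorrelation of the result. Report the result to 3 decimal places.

First differences Δx: 2, 5, 8, -4, 8, -1, 5, 0, 10, -4
Mean of differences = 2.9000
Numerator Σ(Δx_t−Δx̄)(Δx_{t+1}−Δx̄) = -165.3100
Denominator Σ(Δx_t−Δx̄)² = 230.9000
r_1(Δx) = -165.3100 / 230.9000 = -0.716

-0.716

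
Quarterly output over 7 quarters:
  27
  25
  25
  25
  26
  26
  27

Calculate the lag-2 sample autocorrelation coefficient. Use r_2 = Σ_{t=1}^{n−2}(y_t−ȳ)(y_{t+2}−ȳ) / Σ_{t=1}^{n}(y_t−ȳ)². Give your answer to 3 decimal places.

-0.067

Mean ȳ = (27 + 25 + 25 + 25 + 26 + 26 + 27)/7 = 25.8571
Deviations from mean: 1.1429, -0.8571, -0.8571, -0.8571, 0.1429, 0.1429, 1.1429
Σ(y_t−ȳ)(y_{t+2}−ȳ) = (-0.9796) + (0.7347) + (-0.1224) + (-0.1224) + (0.1633) = -0.3265
Denominator Σ(y_t−ȳ)² = 4.8571
r_2 = -0.3265 / 4.8571 = -0.067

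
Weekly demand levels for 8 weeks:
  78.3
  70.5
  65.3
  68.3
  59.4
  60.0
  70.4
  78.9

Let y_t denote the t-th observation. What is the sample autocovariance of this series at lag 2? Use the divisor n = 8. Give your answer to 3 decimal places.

Mean ȳ = (78.3 + 70.5 + 65.3 + 68.3 + 59.4 + 60.0 + 70.4 + 78.9)/8 = 68.8875
Σ_{t=1}^{6}(y_t−ȳ)(y_{t+2}−ȳ) = -98.7928
γ_2 = -98.7928 / 8 = -12.349

-12.349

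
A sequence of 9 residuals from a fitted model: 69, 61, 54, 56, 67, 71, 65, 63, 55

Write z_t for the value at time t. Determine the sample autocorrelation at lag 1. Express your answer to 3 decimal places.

Mean z̄ = (69 + 61 + 54 + 56 + 67 + 71 + 65 + 63 + 55)/9 = 62.3333
Numerator Σ_{t=1}^{8}(z_t−z̄)(z_{t+1}−z̄) = 85.8889
Denominator Σ(z_t−z̄)² = 314.0000
r_1 = 85.8889 / 314.0000 = 0.274

0.274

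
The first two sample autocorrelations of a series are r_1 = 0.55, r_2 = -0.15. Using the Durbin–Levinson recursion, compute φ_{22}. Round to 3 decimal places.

-0.649

φ_{22} = (r_2 − r_1²) / (1 − r_1²)
r_1² = (0.55)² = 0.3025
Numerator = -0.15 − 0.3025 = -0.4525; denominator = 1 − 0.3025 = 0.6975
φ_{22} = -0.4525 / 0.6975 = -0.649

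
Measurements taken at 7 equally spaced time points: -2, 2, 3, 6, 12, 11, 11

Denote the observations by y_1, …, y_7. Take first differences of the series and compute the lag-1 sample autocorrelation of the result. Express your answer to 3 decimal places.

-0.149

First differences Δy: 4, 1, 3, 6, -1, 0
Mean of differences = 2.1667
Numerator Σ(Δy_t−Δȳ)(Δy_{t+1}−Δȳ) = -5.1944
Denominator Σ(Δy_t−Δȳ)² = 34.8333
r_1(Δy) = -5.1944 / 34.8333 = -0.149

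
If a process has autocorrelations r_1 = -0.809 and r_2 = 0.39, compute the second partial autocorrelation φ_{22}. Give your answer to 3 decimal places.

-0.765

φ_{22} = (r_2 − r_1²) / (1 − r_1²)
r_1² = (-0.809)² = 0.654481
Numerator = 0.39 − 0.6545 = -0.2645; denominator = 1 − 0.6545 = 0.3455
φ_{22} = -0.2645 / 0.3455 = -0.765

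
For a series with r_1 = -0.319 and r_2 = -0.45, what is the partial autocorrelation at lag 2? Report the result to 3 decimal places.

-0.614

φ_{22} = (r_2 − r_1²) / (1 − r_1²)
r_1² = (-0.319)² = 0.101761
Numerator = -0.45 − 0.1018 = -0.5518; denominator = 1 − 0.1018 = 0.8982
φ_{22} = -0.5518 / 0.8982 = -0.614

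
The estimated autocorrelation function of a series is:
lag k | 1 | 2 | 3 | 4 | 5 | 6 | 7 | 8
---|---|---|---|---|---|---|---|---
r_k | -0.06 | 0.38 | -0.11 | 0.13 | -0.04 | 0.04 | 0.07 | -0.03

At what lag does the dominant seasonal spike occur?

The largest autocorrelation is r_2 = 0.38; the remaining lags stay at or below 0.13.
The dominant spike at lag 2 indicates a seasonal period of 2.

2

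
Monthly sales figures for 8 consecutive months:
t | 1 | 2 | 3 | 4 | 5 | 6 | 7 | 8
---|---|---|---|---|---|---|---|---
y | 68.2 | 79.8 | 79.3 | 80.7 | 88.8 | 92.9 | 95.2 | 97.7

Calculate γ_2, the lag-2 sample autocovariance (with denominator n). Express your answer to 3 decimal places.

Mean ȳ = (68.2 + 79.8 + 79.3 + 80.7 + 88.8 + 92.9 + 95.2 + 97.7)/8 = 85.3250
Deviations: -17.1250, -5.5250, -6.0250, -4.6250, 3.4750, 7.5750, 9.8750, 12.3750
Σ_{t=1}^{6}(y_t−ȳ)(y_{t+2}−ȳ) = 200.8163
γ_2 = 200.8163 / 8 = 25.102

25.102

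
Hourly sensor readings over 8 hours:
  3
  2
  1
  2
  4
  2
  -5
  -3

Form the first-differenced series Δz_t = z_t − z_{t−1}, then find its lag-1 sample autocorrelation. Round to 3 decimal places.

First differences Δz: -1, -1, 1, 2, -2, -7, 2
Mean of differences = -0.8571
Numerator Σ(Δz_t−Δz̄)(Δz_{t+1}−Δz̄) = -8.7347
Denominator Σ(Δz_t−Δz̄)² = 58.8571
r_1(Δz) = -8.7347 / 58.8571 = -0.148

-0.148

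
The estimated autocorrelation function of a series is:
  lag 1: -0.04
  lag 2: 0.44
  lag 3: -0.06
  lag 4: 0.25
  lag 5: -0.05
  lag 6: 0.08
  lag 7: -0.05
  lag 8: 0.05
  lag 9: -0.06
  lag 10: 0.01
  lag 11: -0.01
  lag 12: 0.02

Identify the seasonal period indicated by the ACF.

2

The largest autocorrelation is r_2 = 0.44, with a weaker echo at lag 4 (0.25); the remaining lags stay at or below 0.08.
The dominant spike at lag 2 indicates a seasonal period of 2.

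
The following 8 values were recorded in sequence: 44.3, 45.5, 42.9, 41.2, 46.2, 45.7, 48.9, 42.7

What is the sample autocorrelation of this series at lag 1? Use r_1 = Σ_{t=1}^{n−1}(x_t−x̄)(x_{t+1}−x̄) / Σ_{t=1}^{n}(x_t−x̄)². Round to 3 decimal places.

Mean x̄ = (44.3 + 45.5 + 42.9 + 41.2 + 46.2 + 45.7 + 48.9 + 42.7)/8 = 44.6750
Σ(x_t−x̄)(x_{t+1}−x̄) = (-0.3094) + (-1.4644) + (6.1681) + (-5.2994) + (1.5631) + (4.3306) + (-8.3444) = -3.3556
Denominator Σ(x_t−x̄)² = 41.1750
r_1 = -3.3556 / 41.1750 = -0.081

-0.081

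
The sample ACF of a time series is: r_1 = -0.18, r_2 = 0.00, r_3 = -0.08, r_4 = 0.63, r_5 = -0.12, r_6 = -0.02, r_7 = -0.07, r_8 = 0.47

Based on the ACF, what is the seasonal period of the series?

The largest autocorrelation is r_4 = 0.63, with a weaker echo at lag 8 (0.47); the remaining lags stay at or below 0.00.
The dominant spike at lag 4 indicates a seasonal period of 4.

4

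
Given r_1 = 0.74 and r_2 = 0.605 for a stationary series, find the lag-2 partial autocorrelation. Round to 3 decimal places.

0.127

φ_{22} = (r_2 − r_1²) / (1 − r_1²)
r_1² = (0.74)² = 0.5476
Numerator = 0.605 − 0.5476 = 0.0574; denominator = 1 − 0.5476 = 0.4524
φ_{22} = 0.0574 / 0.4524 = 0.127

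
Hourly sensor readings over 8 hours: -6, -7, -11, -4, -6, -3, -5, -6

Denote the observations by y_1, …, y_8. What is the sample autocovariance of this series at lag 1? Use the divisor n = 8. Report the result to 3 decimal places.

-0.250

Mean ȳ = (-6 − 7 − 11 − 4 − 6 − 3 − 5 − 6)/8 = -6.0000
Σ_{t=1}^{7}(y_t−ȳ)(y_{t+1}−ȳ) = -2.0000
γ_1 = -2.0000 / 8 = -0.250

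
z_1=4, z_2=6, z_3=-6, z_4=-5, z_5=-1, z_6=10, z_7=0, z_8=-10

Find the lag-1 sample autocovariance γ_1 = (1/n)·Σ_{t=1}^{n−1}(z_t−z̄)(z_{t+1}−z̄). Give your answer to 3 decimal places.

1.742

Mean z̄ = (4 + 6 − 6 − 5 − 1 + 10 + 0 − 10)/8 = -0.2500
Σ_{t=1}^{7}(z_t−z̄)(z_{t+1}−z̄) = 13.9375
γ_1 = 13.9375 / 8 = 1.742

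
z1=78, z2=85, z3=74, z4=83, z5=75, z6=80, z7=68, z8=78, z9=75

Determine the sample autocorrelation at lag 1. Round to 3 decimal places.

-0.440

Mean z̄ = (78 + 85 + 74 + 83 + 75 + 80 + 68 + 78 + 75)/9 = 77.3333
Numerator Σ_{t=1}^{8}(z_t−z̄)(z_{t+1}−z̄) = -91.4444
Denominator Σ(z_t−z̄)² = 208.0000
r_1 = -91.4444 / 208.0000 = -0.440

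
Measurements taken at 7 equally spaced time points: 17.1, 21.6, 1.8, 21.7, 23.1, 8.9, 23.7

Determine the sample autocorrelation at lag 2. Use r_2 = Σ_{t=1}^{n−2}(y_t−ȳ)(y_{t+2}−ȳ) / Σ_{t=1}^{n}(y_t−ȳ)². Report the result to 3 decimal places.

Mean ȳ = (17.1 + 21.6 + 1.8 + 21.7 + 23.1 + 8.9 + 23.7)/7 = 16.8429
Deviations from mean: 0.2571, 4.7571, -15.0429, 4.8571, 6.2571, -7.9429, 6.8571
Numerator Σ_{t=1}^{5}(y_t−ȳ)(y_{t+2}−ȳ) = -70.5608
Denominator Σ(y_t−ȳ)² = 421.8371
r_2 = -70.5608 / 421.8371 = -0.167

-0.167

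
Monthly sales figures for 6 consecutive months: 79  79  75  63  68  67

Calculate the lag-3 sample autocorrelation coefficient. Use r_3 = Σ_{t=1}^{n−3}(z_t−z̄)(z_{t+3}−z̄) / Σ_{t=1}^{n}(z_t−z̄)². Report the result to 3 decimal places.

-0.464

Mean z̄ = (79 + 79 + 75 + 63 + 68 + 67)/6 = 71.8333
Deviations from mean: 7.1667, 7.1667, 3.1667, -8.8333, -3.8333, -4.8333
Numerator Σ_{t=1}^{3}(z_t−z̄)(z_{t+3}−z̄) = -106.0833
Denominator Σ(z_t−z̄)² = 228.8333
r_3 = -106.0833 / 228.8333 = -0.464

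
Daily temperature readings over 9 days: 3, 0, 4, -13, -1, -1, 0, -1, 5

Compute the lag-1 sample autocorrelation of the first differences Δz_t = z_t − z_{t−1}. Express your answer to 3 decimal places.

First differences Δz: -3, 4, -17, 12, 0, 1, -1, 6
Mean of differences = 0.2500
Numerator Σ(Δz_t−Δz̄)(Δz_{t+1}−Δz̄) = -290.8125
Denominator Σ(Δz_t−Δz̄)² = 495.5000
r_1(Δz) = -290.8125 / 495.5000 = -0.587

-0.587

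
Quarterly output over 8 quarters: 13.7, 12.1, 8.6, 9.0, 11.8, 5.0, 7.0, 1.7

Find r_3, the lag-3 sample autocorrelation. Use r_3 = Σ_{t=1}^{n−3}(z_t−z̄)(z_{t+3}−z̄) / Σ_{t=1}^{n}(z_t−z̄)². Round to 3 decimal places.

-0.085

Mean z̄ = (13.7 + 12.1 + 8.6 + 9.0 + 11.8 + 5.0 + 7.0 + 1.7)/8 = 8.6125
Deviations from mean: 5.0875, 3.4875, -0.0125, 0.3875, 3.1875, -3.6125, -1.6125, -6.9125
Σ(z_t−z̄)(z_{t+3}−z̄) = (1.9714) + (11.1164) + (0.0452) + (-0.6248) + (-22.0336) = -9.5255
Denominator Σ(z_t−z̄)² = 111.7888
r_3 = -9.5255 / 111.7888 = -0.085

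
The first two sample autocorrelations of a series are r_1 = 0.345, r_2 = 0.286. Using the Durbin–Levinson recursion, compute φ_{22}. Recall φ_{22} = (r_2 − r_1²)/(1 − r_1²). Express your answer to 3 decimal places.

0.190

φ_{22} = (r_2 − r_1²) / (1 − r_1²)
r_1² = (0.345)² = 0.119025
Numerator = 0.286 − 0.1190 = 0.1670; denominator = 1 − 0.1190 = 0.8810
φ_{22} = 0.1670 / 0.8810 = 0.190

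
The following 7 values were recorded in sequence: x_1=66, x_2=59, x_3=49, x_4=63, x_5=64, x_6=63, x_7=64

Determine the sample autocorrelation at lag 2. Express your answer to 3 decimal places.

Mean x̄ = (66 + 59 + 49 + 63 + 64 + 63 + 64)/7 = 61.1429
Deviations from mean: 4.8571, -2.1429, -12.1429, 1.8571, 2.8571, 1.8571, 2.8571
Numerator Σ_{t=1}^{5}(x_t−x̄)(x_{t+2}−x̄) = -86.0408
Denominator Σ(x_t−x̄)² = 198.8571
r_2 = -86.0408 / 198.8571 = -0.433

-0.433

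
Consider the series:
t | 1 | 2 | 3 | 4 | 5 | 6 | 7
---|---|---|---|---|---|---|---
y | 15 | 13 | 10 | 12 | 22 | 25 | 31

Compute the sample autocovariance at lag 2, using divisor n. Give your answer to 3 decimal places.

Mean ȳ = (15 + 13 + 10 + 12 + 22 + 25 + 31)/7 = 18.2857
Deviations: -3.2857, -5.2857, -8.2857, -6.2857, 3.7143, 6.7143, 12.7143
Σ_{t=1}^{5}(y_t−ȳ)(y_{t+2}−ȳ) = 34.6939
γ_2 = 34.6939 / 7 = 4.956

4.956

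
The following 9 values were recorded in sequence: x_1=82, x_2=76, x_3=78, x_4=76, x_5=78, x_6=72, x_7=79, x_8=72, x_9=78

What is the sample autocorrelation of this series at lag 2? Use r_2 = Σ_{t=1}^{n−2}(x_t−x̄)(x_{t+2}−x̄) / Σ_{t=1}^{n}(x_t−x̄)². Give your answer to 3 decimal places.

0.484

Mean x̄ = (82 + 76 + 78 + 76 + 78 + 72 + 79 + 72 + 78)/9 = 76.7778
Numerator Σ_{t=1}^{7}(x_t−x̄)(x_{t+2}−x̄) = 40.4568
Denominator Σ(x_t−x̄)² = 83.5556
r_2 = 40.4568 / 83.5556 = 0.484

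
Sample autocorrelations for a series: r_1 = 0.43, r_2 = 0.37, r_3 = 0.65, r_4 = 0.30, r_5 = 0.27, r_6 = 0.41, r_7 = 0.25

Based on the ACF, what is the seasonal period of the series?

3

The largest autocorrelation is r_3 = 0.65; the remaining lags stay at or below 0.43. The elevated value at lag 1 (0.43), dropping to 0.37 at lag 2, reflects decaying short-term dependence rather than seasonality.
The dominant spike at lag 3 indicates a seasonal period of 3.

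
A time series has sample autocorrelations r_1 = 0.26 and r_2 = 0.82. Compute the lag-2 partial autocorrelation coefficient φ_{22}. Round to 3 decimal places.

φ_{22} = (r_2 − r_1²) / (1 − r_1²)
r_1² = (0.26)² = 0.0676
Numerator = 0.82 − 0.0676 = 0.7524; denominator = 1 − 0.0676 = 0.9324
φ_{22} = 0.7524 / 0.9324 = 0.807

0.807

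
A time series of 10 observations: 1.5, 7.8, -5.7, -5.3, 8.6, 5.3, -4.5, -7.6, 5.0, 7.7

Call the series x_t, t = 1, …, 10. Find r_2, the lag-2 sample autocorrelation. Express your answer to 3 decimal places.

Mean x̄ = (1.5 + 7.8 − 5.7 − 5.3 + 8.6 + 5.3 − 4.5 − 7.6 + 5.0 + 7.7)/10 = 1.2800
Numerator Σ_{t=1}^{8}(x_t−x̄)(x_{t+2}−x̄) = -278.5008
Denominator Σ(x_t−x̄)² = 371.6360
r_2 = -278.5008 / 371.6360 = -0.749

-0.749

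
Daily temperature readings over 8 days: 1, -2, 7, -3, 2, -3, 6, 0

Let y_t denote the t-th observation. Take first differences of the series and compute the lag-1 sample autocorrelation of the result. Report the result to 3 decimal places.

First differences Δy: -3, 9, -10, 5, -5, 9, -6
Mean of differences = -0.1429
Numerator Σ(Δy_t−Δȳ)(Δy_{t+1}−Δȳ) = -289.8776
Denominator Σ(Δy_t−Δȳ)² = 356.8571
r_1(Δy) = -289.8776 / 356.8571 = -0.812

-0.812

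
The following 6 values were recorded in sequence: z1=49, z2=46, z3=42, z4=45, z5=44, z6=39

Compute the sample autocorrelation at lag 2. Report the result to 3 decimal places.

Mean z̄ = (49 + 46 + 42 + 45 + 44 + 39)/6 = 44.1667
Deviations from mean: 4.8333, 1.8333, -2.1667, 0.8333, -0.1667, -5.1667
Numerator Σ_{t=1}^{4}(z_t−z̄)(z_{t+2}−z̄) = -12.8889
Denominator Σ(z_t−z̄)² = 58.8333
r_2 = -12.8889 / 58.8333 = -0.219

-0.219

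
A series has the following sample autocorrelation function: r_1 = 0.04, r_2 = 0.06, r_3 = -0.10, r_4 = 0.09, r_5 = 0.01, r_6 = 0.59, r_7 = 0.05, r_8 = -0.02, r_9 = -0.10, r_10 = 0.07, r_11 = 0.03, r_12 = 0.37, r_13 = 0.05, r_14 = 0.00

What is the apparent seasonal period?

6

The largest autocorrelation is r_6 = 0.59, with a weaker echo at lag 12 (0.37); the remaining lags stay at or below 0.09.
The dominant spike at lag 6 indicates a seasonal period of 6.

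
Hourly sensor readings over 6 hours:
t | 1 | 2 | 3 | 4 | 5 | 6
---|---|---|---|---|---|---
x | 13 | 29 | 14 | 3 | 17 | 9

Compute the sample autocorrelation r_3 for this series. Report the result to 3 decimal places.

Mean x̄ = (13 + 29 + 14 + 3 + 17 + 9)/6 = 14.1667
Σ(x_t−x̄)(x_{t+3}−x̄) = (13.0278) + (42.0278) + (0.8611) = 55.9167
Denominator Σ(x_t−x̄)² = 380.8333
r_3 = 55.9167 / 380.8333 = 0.147

0.147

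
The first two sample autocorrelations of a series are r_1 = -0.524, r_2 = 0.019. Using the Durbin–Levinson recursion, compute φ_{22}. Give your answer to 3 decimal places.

-0.352

φ_{22} = (r_2 − r_1²) / (1 − r_1²)
r_1² = (-0.524)² = 0.274576
Numerator = 0.019 − 0.2746 = -0.2556; denominator = 1 − 0.2746 = 0.7254
φ_{22} = -0.2556 / 0.7254 = -0.352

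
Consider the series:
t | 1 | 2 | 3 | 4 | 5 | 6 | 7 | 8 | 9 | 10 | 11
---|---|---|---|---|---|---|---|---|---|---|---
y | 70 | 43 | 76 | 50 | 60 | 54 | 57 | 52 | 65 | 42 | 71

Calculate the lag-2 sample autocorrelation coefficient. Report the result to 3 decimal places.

Mean ȳ = (70 + 43 + 76 + 50 + 60 + 54 + 57 + 52 + 65 + 42 + 71)/11 = 58.1818
Numerator Σ_{t=1}^{9}(y_t−ȳ)(y_{t+2}−ȳ) = 604.4793
Denominator Σ(y_t−ȳ)² = 1287.6364
r_2 = 604.4793 / 1287.6364 = 0.469

0.469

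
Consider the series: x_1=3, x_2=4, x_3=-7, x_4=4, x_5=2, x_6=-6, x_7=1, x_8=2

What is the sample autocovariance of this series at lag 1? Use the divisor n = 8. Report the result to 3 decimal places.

Mean x̄ = (3 + 4 − 7 + 4 + 2 − 6 + 1 + 2)/8 = 0.3750
Σ_{t=1}^{7}(x_t−x̄)(x_{t+1}−x̄) = -51.3906
γ_1 = -51.3906 / 8 = -6.424

-6.424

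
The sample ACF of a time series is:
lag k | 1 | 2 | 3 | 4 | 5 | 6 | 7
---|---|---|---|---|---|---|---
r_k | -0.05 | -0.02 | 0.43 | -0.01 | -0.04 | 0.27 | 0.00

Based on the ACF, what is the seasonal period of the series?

The largest autocorrelation is r_3 = 0.43, with a weaker echo at lag 6 (0.27); the remaining lags stay at or below 0.00.
The dominant spike at lag 3 indicates a seasonal period of 3.

3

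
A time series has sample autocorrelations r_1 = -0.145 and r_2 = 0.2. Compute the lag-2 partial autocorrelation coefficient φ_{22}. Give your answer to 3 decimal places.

0.183

φ_{22} = (r_2 − r_1²) / (1 − r_1²)
r_1² = (-0.145)² = 0.021025
Numerator = 0.2 − 0.0210 = 0.1790; denominator = 1 − 0.0210 = 0.9790
φ_{22} = 0.1790 / 0.9790 = 0.183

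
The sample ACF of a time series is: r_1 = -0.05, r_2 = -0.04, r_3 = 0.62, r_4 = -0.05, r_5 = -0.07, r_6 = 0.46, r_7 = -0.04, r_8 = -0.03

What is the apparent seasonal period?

The largest autocorrelation is r_3 = 0.62, with a weaker echo at lag 6 (0.46); the remaining lags stay at or below -0.03.
The dominant spike at lag 3 indicates a seasonal period of 3.

3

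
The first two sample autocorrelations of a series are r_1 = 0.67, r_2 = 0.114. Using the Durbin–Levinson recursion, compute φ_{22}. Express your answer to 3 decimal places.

-0.608

φ_{22} = (r_2 − r_1²) / (1 − r_1²)
r_1² = (0.67)² = 0.4489
Numerator = 0.114 − 0.4489 = -0.3349; denominator = 1 − 0.4489 = 0.5511
φ_{22} = -0.3349 / 0.5511 = -0.608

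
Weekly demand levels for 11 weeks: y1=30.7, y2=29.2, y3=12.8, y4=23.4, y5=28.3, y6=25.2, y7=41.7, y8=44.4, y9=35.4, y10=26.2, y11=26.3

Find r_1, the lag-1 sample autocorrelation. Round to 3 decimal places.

0.428

Mean ȳ = (30.7 + 29.2 + 12.8 + 23.4 + 28.3 + 25.2 + 41.7 + 44.4 + 35.4 + 26.2 + 26.3)/11 = 29.4182
Numerator Σ_{t=1}^{10}(y_t−ȳ)(y_{t+1}−ȳ) = 327.4033
Denominator Σ(y_t−ȳ)² = 764.2764
r_1 = 327.4033 / 764.2764 = 0.428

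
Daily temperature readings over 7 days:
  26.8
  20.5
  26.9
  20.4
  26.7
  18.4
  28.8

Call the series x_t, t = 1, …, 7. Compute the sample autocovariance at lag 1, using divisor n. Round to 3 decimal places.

-11.658

Mean x̄ = (26.8 + 20.5 + 26.9 + 20.4 + 26.7 + 18.4 + 28.8)/7 = 24.0714
Σ_{t=1}^{6}(x_t−x̄)(x_{t+1}−x̄) = -81.6080
γ_1 = -81.6080 / 7 = -11.658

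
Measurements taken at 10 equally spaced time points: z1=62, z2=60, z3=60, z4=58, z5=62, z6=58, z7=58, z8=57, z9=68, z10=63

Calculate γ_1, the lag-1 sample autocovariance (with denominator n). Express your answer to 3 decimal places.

Mean z̄ = (62 + 60 + 60 + 58 + 62 + 58 + 58 + 57 + 68 + 63)/10 = 60.6000
Σ_{t=1}^{9}(z_t−z̄)(z_{t+1}−z̄) = 1.0400
γ_1 = 1.0400 / 10 = 0.104

0.104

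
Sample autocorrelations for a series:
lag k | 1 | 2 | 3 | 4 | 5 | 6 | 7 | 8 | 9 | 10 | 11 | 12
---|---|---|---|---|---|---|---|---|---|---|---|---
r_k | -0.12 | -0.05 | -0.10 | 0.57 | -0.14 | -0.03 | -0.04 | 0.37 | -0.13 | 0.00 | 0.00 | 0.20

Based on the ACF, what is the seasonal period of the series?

The largest autocorrelation is r_4 = 0.57, with weaker echoes at lags 8 (0.37) and 12 (0.20); the remaining lags stay at or below 0.00.
The dominant spike at lag 4 indicates a seasonal period of 4.

4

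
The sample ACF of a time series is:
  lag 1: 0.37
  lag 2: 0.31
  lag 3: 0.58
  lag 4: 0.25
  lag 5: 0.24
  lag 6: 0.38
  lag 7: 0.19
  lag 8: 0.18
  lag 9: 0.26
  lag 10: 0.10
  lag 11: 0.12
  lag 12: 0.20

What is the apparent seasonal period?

3

The largest autocorrelation is r_3 = 0.58, with a weaker echo at lag 6 (0.38); the remaining lags stay at or below 0.37. The elevated value at lag 1 (0.37), dropping to 0.31 at lag 2, reflects decaying short-term dependence rather than seasonality.
The dominant spike at lag 3 indicates a seasonal period of 3.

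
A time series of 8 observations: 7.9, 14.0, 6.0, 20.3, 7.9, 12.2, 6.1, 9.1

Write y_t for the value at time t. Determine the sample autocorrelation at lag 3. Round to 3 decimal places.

-0.489

Mean ȳ = (7.9 + 14.0 + 6.0 + 20.3 + 7.9 + 12.2 + 6.1 + 9.1)/8 = 10.4375
Deviations from mean: -2.5375, 3.5625, -4.4375, 9.8625, -2.5375, 1.7625, -4.3375, -1.3375
Σ(y_t−ȳ)(y_{t+3}−ȳ) = (-25.0261) + (-9.0398) + (-7.8211) + (-42.7786) + (3.3939) = -81.2717
Denominator Σ(y_t−ȳ)² = 166.2388
r_3 = -81.2717 / 166.2388 = -0.489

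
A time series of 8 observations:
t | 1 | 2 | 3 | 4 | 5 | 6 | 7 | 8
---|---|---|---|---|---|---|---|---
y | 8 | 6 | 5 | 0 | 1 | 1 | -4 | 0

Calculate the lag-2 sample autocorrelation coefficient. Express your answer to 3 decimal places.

0.160

Mean ȳ = (8 + 6 + 5 + 0 + 1 + 1 − 4 + 0)/8 = 2.1250
Σ(y_t−ȳ)(y_{t+2}−ȳ) = (16.8906) + (-8.2344) + (-3.2344) + (2.3906) + (6.8906) + (2.3906) = 17.0938
Denominator Σ(y_t−ȳ)² = 106.8750
r_2 = 17.0938 / 106.8750 = 0.160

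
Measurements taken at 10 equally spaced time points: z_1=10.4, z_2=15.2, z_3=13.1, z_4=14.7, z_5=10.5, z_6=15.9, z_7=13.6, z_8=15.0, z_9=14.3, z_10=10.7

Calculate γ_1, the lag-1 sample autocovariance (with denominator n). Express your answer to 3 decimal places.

Mean z̄ = (10.4 + 15.2 + 13.1 + 14.7 + 10.5 + 15.9 + 13.6 + 15.0 + 14.3 + 10.7)/10 = 13.3400
Σ_{t=1}^{9}(z_t−z̄)(z_{t+1}−z̄) = -17.2176
γ_1 = -17.2176 / 10 = -1.722

-1.722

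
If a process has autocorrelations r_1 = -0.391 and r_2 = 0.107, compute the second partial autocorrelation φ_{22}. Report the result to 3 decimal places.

-0.054

φ_{22} = (r_2 − r_1²) / (1 − r_1²)
r_1² = (-0.391)² = 0.152881
Numerator = 0.107 − 0.1529 = -0.0459; denominator = 1 − 0.1529 = 0.8471
φ_{22} = -0.0459 / 0.8471 = -0.054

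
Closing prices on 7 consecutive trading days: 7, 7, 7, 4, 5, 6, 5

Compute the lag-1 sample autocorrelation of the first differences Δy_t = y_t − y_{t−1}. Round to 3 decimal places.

-0.304

First differences Δy: 0, 0, -3, 1, 1, -1
Mean of differences = -0.3333
Numerator Σ(Δy_t−Δȳ)(Δy_{t+1}−Δȳ) = -3.4444
Denominator Σ(Δy_t−Δȳ)² = 11.3333
r_1(Δy) = -3.4444 / 11.3333 = -0.304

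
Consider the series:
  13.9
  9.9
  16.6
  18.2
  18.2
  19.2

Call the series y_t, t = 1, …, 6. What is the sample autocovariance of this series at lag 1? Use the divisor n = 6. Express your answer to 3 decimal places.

Mean ȳ = (13.9 + 9.9 + 16.6 + 18.2 + 18.2 + 19.2)/6 = 16.0000
Σ_{t=1}^{5}(y_t−ȳ)(y_{t+1}−ȳ) = 22.3500
γ_1 = 22.3500 / 6 = 3.725

3.725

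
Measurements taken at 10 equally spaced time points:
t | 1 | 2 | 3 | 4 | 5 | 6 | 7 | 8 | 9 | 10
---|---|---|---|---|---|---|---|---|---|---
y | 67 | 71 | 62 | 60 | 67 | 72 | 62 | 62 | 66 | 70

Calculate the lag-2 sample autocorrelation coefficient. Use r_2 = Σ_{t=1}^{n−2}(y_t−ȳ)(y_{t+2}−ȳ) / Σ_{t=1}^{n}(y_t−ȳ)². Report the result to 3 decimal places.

Mean ȳ = (67 + 71 + 62 + 60 + 67 + 72 + 62 + 62 + 66 + 70)/10 = 65.9000
Numerator Σ_{t=1}^{8}(y_t−ȳ)(y_{t+2}−ȳ) = -119.1200
Denominator Σ(y_t−ȳ)² = 162.9000
r_2 = -119.1200 / 162.9000 = -0.731

-0.731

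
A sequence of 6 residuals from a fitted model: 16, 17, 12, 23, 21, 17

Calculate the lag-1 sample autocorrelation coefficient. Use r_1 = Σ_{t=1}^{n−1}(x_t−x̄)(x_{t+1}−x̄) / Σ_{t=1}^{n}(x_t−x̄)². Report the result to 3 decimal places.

-0.130

Mean x̄ = (16 + 17 + 12 + 23 + 21 + 17)/6 = 17.6667
Deviations from mean: -1.6667, -0.6667, -5.6667, 5.3333, 3.3333, -0.6667
Numerator Σ_{t=1}^{5}(x_t−x̄)(x_{t+1}−x̄) = -9.7778
Denominator Σ(x_t−x̄)² = 75.3333
r_1 = -9.7778 / 75.3333 = -0.130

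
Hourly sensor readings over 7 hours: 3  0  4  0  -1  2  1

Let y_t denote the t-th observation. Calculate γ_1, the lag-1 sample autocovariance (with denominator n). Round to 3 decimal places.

Mean ȳ = (3 + 0 + 4 + 0 − 1 + 2 + 1)/7 = 1.2857
Σ_{t=1}^{6}(y_t−ȳ)(y_{t+1}−ȳ) = -8.0816
γ_1 = -8.0816 / 7 = -1.155

-1.155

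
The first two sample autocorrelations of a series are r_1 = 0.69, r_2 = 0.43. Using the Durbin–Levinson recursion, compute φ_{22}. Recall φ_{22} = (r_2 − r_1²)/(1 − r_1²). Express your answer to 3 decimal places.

-0.088

φ_{22} = (r_2 − r_1²) / (1 − r_1²)
r_1² = (0.69)² = 0.4761
Numerator = 0.43 − 0.4761 = -0.0461; denominator = 1 − 0.4761 = 0.5239
φ_{22} = -0.0461 / 0.5239 = -0.088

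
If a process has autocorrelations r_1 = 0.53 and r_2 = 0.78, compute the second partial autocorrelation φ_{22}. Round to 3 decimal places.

φ_{22} = (r_2 − r_1²) / (1 − r_1²)
r_1² = (0.53)² = 0.2809
Numerator = 0.78 − 0.2809 = 0.4991; denominator = 1 − 0.2809 = 0.7191
φ_{22} = 0.4991 / 0.7191 = 0.694

0.694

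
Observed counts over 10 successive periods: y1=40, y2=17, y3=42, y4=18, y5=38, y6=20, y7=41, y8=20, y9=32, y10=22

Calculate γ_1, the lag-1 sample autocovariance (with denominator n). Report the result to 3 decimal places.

-87.500

Mean ȳ = (40 + 17 + 42 + 18 + 38 + 20 + 41 + 20 + 32 + 22)/10 = 29.0000
Σ_{t=1}^{9}(y_t−ȳ)(y_{t+1}−ȳ) = -875.0000
γ_1 = -875.0000 / 10 = -87.500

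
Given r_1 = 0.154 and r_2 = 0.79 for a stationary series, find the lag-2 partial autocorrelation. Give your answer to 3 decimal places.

φ_{22} = (r_2 − r_1²) / (1 − r_1²)
r_1² = (0.154)² = 0.023716
Numerator = 0.79 − 0.0237 = 0.7663; denominator = 1 − 0.0237 = 0.9763
φ_{22} = 0.7663 / 0.9763 = 0.785

0.785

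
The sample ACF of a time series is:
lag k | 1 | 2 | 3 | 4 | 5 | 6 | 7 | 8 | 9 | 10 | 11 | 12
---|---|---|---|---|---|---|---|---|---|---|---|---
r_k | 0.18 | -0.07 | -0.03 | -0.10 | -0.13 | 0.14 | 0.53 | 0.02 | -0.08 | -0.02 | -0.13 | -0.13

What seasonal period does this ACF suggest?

The largest autocorrelation is r_7 = 0.53; the remaining lags stay at or below 0.18.
The dominant spike at lag 7 indicates a seasonal period of 7.

7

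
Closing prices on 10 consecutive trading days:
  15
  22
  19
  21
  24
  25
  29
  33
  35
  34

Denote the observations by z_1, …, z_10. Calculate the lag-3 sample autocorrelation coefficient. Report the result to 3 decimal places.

Mean z̄ = (15 + 22 + 19 + 21 + 24 + 25 + 29 + 33 + 35 + 34)/10 = 25.7000
Numerator Σ_{t=1}^{7}(z_t−z̄)(z_{t+3}−z̄) = 54.2300
Denominator Σ(z_t−z̄)² = 418.1000
r_3 = 54.2300 / 418.1000 = 0.130

0.130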